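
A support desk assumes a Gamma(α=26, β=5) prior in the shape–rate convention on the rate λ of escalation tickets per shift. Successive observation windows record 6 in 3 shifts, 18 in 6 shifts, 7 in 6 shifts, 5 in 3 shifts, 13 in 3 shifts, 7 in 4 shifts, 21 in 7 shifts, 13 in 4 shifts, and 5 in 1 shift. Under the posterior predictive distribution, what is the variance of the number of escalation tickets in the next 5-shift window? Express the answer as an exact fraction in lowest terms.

Total count: 6 + 18 + 7 + 5 + 13 + 7 + 21 + 13 + 5 = 95.
Total exposure: 3 + 6 + 6 + 3 + 3 + 4 + 7 + 4 + 1 = 37 shifts.
Conjugate update: add total count to the shape and total exposure to the rate, giving Gamma(121, 42).
The posterior predictive for a window of length T is Negative Binomial with variance T·α'·(β'+T)/β'² = 5·121·47/1764 = 28435/1764.

28435/1764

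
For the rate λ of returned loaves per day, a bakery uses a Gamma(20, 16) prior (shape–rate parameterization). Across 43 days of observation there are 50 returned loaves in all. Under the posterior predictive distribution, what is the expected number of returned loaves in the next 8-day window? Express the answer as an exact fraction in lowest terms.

560/59

Total count 50 over total exposure 43 days.
Posterior: α' = 20 + 50 = 70, β' = 16 + 43 = 59.
Predictive mean over an 8-day window = T·E[λ|data] = 8·70/59 = 560/59.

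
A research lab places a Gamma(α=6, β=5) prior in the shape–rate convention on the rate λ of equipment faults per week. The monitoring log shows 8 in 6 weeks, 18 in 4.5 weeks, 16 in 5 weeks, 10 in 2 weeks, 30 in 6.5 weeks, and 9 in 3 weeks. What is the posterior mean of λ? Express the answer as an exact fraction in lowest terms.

97/32

Total count: 8 + 18 + 16 + 10 + 30 + 9 = 91.
Total exposure: 6 + 4.5 + 5 + 2 + 6.5 + 3 = 27 weeks.
Gamma(α, β) with Poisson data over total exposure Σt gives posterior Gamma(α+Σx, β+Σt) = Gamma(97, 32).
Posterior mean = α'/β' = 97/32.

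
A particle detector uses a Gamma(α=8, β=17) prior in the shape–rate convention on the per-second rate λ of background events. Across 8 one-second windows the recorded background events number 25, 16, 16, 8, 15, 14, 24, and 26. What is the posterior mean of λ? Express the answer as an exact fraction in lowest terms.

152/25

Total count: 25 + 16 + 16 + 8 + 15 + 14 + 24 + 26 = 144.
Total exposure: 8 seconds.
The Gamma prior is conjugate for the Poisson rate, so λ | data ~ Gamma(8+144, 17+8) = Gamma(152, 25).
Posterior mean = α'/β' = 152/25.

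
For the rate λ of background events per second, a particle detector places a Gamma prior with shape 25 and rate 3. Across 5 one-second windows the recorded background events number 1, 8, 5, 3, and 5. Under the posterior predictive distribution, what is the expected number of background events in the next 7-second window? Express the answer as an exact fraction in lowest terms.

329/8

Total count: 1 + 8 + 5 + 3 + 5 = 22.
Total exposure: 5 seconds.
Conjugate update: add total count to the shape and total exposure to the rate, giving Gamma(47, 8).
Predictive mean over a 7-second window = T·E[λ|data] = 7·47/8 = 329/8.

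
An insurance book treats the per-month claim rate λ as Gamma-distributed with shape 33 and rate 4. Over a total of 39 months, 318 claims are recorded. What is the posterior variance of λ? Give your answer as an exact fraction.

Total count 318 over total exposure 39 months.
The Gamma prior is conjugate for the Poisson rate, so λ | data ~ Gamma(33+318, 4+39) = Gamma(351, 43).
Posterior variance = α'/β'² = 351/1849.

351/1849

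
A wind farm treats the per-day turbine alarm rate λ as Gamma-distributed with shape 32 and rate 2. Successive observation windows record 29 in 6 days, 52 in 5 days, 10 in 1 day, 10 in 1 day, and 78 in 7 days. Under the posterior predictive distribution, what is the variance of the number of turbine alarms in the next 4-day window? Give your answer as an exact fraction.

Total count: 29 + 52 + 10 + 10 + 78 = 179.
Total exposure: 6 + 5 + 1 + 1 + 7 = 20 days.
By Gamma–Poisson conjugacy, the posterior is Gamma(α + Σx, β + Σt) = Gamma(32 + 179, 2 + 20) = Gamma(211, 22).
The posterior predictive for a window of length T is Negative Binomial with variance T·α'·(β'+T)/β'² = 4·211·26/484 = 5486/121.

5486/121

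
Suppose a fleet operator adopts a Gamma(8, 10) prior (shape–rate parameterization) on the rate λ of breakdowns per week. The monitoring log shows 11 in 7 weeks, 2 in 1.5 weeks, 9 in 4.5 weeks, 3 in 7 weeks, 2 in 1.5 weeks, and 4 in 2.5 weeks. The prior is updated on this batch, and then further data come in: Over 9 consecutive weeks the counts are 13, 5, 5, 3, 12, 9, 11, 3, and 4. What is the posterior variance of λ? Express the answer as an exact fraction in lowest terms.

104/1849

Total count: 11 + 2 + 9 + 3 + 2 + 4 = 31.
Total exposure: 7 + 1.5 + 4.5 + 7 + 1.5 + 2.5 = 24 weeks.
After the first batch: Gamma(8 + 31, 10 + 24) = Gamma(39, 34).
Total count: 13 + 5 + 5 + 3 + 12 + 9 + 11 + 3 + 4 = 65.
Total exposure: 9 weeks.
After the second batch: Gamma(39 + 65, 34 + 9) = Gamma(104, 43).
Posterior variance = α'/β'² = 104/1849.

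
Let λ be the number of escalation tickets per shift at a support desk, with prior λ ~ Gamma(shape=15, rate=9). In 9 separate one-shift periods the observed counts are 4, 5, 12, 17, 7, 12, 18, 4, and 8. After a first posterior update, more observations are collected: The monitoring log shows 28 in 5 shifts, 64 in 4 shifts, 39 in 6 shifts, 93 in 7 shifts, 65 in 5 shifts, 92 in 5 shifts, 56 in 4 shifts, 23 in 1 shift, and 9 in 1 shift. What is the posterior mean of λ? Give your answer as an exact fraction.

Total count: 4 + 5 + 12 + 17 + 7 + 12 + 18 + 4 + 8 = 87.
Total exposure: 9 shifts.
After the first batch: Gamma(15 + 87, 9 + 9) = Gamma(102, 18).
Total count: 28 + 64 + 39 + 93 + 65 + 92 + 56 + 23 + 9 = 469.
Total exposure: 5 + 4 + 6 + 7 + 5 + 5 + 4 + 1 + 1 = 38 shifts.
After the second batch: Gamma(102 + 469, 18 + 38) = Gamma(571, 56).
Posterior mean = α'/β' = 571/56.

571/56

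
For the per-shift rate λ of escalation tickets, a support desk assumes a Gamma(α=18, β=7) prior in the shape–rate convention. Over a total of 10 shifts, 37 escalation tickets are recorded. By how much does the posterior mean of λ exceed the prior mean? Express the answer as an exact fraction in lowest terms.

Total count 37 over total exposure 10 shifts.
By Gamma–Poisson conjugacy, the posterior is Gamma(α + Σx, β + Σt) = Gamma(18 + 37, 7 + 10) = Gamma(55, 17).
Posterior mean = 55/17 = 55/17; prior mean = 18/7 = 18/7. Difference = 55/17 − 18/7 = 79/119.

79/119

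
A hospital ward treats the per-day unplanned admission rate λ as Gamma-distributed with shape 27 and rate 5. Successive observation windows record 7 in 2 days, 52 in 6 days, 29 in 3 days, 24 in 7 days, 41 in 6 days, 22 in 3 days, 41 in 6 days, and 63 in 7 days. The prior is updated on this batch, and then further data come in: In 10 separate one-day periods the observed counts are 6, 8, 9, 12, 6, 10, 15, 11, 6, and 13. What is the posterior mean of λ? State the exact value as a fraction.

402/55

Total count: 7 + 52 + 29 + 24 + 41 + 22 + 41 + 63 = 279.
Total exposure: 2 + 6 + 3 + 7 + 6 + 3 + 6 + 7 = 40 days.
After the first batch: Gamma(27 + 279, 5 + 40) = Gamma(306, 45).
Total count: 6 + 8 + 9 + 12 + 6 + 10 + 15 + 11 + 6 + 13 = 96.
Total exposure: 10 days.
After the second batch: Gamma(306 + 96, 45 + 10) = Gamma(402, 55).
Posterior mean = α'/β' = 402/55.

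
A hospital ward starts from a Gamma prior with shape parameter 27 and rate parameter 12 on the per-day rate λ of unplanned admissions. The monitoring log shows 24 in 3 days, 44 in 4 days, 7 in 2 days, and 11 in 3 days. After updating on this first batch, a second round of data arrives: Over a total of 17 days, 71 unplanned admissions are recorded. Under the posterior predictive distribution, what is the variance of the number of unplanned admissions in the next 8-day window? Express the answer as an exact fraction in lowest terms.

72128/1681

Total count: 24 + 44 + 7 + 11 = 86.
Total exposure: 3 + 4 + 2 + 3 = 12 days.
After the first batch: Gamma(27 + 86, 12 + 12) = Gamma(113, 24).
Total count 71 over total exposure 17 days.
After the second batch: Gamma(113 + 71, 24 + 17) = Gamma(184, 41).
The posterior predictive for a window of length T is Negative Binomial with variance T·α'·(β'+T)/β'² = 8·184·49/1681 = 72128/1681.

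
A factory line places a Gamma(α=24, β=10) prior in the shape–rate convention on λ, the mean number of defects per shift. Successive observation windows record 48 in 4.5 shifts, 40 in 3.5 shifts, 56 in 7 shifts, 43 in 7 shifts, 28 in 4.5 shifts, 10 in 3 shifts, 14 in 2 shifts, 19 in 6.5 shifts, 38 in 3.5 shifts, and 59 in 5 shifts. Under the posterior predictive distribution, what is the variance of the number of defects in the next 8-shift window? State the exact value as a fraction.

Total count: 48 + 40 + 56 + 43 + 28 + 10 + 14 + 19 + 38 + 59 = 355.
Total exposure: 4.5 + 3.5 + 7 + 7 + 4.5 + 3 + 2 + 6.5 + 3.5 + 5 = 46.5 shifts.
By Gamma–Poisson conjugacy, the posterior is Gamma(α + Σx, β + Σt) = Gamma(24 + 355, 10 + 46.5) = Gamma(379, 113/2).
The posterior predictive for a window of length T is Negative Binomial with variance T·α'·(β'+T)/β'² = 8·379·(129/2)/(12769/4) = 782256/12769.

782256/12769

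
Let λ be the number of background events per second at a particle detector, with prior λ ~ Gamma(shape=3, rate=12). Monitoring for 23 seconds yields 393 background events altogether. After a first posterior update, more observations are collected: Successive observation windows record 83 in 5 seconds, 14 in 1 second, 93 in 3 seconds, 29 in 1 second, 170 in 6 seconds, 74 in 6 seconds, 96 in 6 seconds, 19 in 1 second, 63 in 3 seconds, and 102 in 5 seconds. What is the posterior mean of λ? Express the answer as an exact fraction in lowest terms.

Total count 393 over total exposure 23 seconds.
After the first batch: Gamma(3 + 393, 12 + 23) = Gamma(396, 35).
Total count: 83 + 14 + 93 + 29 + 170 + 74 + 96 + 19 + 63 + 102 = 743.
Total exposure: 5 + 1 + 3 + 1 + 6 + 6 + 6 + 1 + 3 + 5 = 37 seconds.
After the second batch: Gamma(396 + 743, 35 + 37) = Gamma(1139, 72).
Posterior mean = α'/β' = 1139/72.

1139/72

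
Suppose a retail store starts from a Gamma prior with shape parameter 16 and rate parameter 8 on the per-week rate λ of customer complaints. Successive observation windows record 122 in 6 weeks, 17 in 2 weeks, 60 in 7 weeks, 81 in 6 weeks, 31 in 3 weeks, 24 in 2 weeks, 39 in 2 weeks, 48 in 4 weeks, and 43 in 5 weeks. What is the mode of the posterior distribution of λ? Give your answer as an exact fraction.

32/3

Total count: 122 + 17 + 60 + 81 + 31 + 24 + 39 + 48 + 43 = 465.
Total exposure: 6 + 2 + 7 + 6 + 3 + 2 + 2 + 4 + 5 = 37 weeks.
The Gamma prior is conjugate for the Poisson rate, so λ | data ~ Gamma(16+465, 8+37) = Gamma(481, 45).
Posterior mode = (α'−1)/β' = 480/45 = 32/3.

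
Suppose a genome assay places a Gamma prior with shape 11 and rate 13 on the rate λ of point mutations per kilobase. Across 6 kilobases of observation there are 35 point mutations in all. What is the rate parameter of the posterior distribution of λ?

Total count 35 over total exposure 6 kilobases.
Gamma(α, β) with Poisson data over total exposure Σt gives posterior Gamma(α+Σx, β+Σt) = Gamma(46, 19).

19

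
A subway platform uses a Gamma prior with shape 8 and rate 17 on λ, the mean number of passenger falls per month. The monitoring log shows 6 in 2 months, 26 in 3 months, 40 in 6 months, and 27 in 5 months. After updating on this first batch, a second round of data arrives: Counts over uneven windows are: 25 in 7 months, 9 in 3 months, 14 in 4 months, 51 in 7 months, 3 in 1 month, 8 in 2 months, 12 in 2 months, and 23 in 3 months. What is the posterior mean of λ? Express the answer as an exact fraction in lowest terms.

Total count: 6 + 26 + 40 + 27 = 99.
Total exposure: 2 + 3 + 6 + 5 = 16 months.
After the first batch: Gamma(8 + 99, 17 + 16) = Gamma(107, 33).
Total count: 25 + 9 + 14 + 51 + 3 + 8 + 12 + 23 = 145.
Total exposure: 7 + 3 + 4 + 7 + 1 + 2 + 2 + 3 = 29 months.
After the second batch: Gamma(107 + 145, 33 + 29) = Gamma(252, 62).
Posterior mean = α'/β' = 252/62 = 126/31.

126/31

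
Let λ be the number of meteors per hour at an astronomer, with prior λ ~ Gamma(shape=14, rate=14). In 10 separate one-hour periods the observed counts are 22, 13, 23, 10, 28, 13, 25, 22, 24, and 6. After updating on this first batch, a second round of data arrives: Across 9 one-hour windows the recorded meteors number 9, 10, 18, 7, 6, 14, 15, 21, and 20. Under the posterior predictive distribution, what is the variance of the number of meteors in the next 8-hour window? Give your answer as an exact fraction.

Total count: 22 + 13 + 23 + 10 + 28 + 13 + 25 + 22 + 24 + 6 = 186.
Total exposure: 10 hours.
After the first batch: Gamma(14 + 186, 14 + 10) = Gamma(200, 24).
Total count: 9 + 10 + 18 + 7 + 6 + 14 + 15 + 21 + 20 = 120.
Total exposure: 9 hours.
After the second batch: Gamma(200 + 120, 24 + 9) = Gamma(320, 33).
The posterior predictive for a window of length T is Negative Binomial with variance T·α'·(β'+T)/β'² = 8·320·41/1089 = 104960/1089.

104960/1089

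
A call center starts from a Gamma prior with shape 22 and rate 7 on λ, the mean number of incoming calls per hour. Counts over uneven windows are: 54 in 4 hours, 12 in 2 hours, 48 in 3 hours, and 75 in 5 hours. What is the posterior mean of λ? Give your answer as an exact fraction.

211/21

Total count: 54 + 12 + 48 + 75 = 189.
Total exposure: 4 + 2 + 3 + 5 = 14 hours.
Gamma(α, β) with Poisson data over total exposure Σt gives posterior Gamma(α+Σx, β+Σt) = Gamma(211, 21).
Posterior mean = α'/β' = 211/21.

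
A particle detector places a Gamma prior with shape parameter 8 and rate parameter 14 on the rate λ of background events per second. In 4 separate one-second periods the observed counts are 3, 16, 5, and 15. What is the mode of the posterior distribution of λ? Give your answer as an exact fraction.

Total count: 3 + 16 + 5 + 15 = 39.
Total exposure: 4 seconds.
By Gamma–Poisson conjugacy, the posterior is Gamma(α + Σx, β + Σt) = Gamma(8 + 39, 14 + 4) = Gamma(47, 18).
Posterior mode = (α'−1)/β' = 46/18 = 23/9.

23/9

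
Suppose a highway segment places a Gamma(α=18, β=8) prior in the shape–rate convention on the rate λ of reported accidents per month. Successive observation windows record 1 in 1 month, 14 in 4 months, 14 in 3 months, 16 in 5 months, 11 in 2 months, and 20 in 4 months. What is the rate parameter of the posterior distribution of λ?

Total count: 1 + 14 + 14 + 16 + 11 + 20 = 76.
Total exposure: 1 + 4 + 3 + 5 + 2 + 4 = 19 months.
Conjugate update: add total count to the shape and total exposure to the rate, giving Gamma(94, 27).

27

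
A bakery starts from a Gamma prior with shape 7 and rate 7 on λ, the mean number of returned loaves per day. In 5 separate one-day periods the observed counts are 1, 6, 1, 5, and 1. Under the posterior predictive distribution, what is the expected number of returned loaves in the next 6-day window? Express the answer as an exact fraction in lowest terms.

Total count: 1 + 6 + 1 + 5 + 1 = 14.
Total exposure: 5 days.
The Gamma prior is conjugate for the Poisson rate, so λ | data ~ Gamma(7+14, 7+5) = Gamma(21, 12).
Predictive mean over a 6-day window = T·E[λ|data] = 6·21/12 = 21/2.

21/2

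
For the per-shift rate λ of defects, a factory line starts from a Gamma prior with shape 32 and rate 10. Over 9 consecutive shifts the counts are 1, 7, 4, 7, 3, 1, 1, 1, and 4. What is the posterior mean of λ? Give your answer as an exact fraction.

Total count: 1 + 7 + 4 + 7 + 3 + 1 + 1 + 1 + 4 = 29.
Total exposure: 9 shifts.
Posterior: α' = 32 + 29 = 61, β' = 10 + 9 = 19.
Posterior mean = α'/β' = 61/19.

61/19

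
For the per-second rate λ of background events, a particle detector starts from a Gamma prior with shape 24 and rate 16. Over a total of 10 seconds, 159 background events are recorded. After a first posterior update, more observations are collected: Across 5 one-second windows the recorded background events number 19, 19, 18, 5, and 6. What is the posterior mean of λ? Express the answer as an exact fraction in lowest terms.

250/31

Total count 159 over total exposure 10 seconds.
After the first batch: Gamma(24 + 159, 16 + 10) = Gamma(183, 26).
Total count: 19 + 19 + 18 + 5 + 6 = 67.
Total exposure: 5 seconds.
After the second batch: Gamma(183 + 67, 26 + 5) = Gamma(250, 31).
Posterior mean = α'/β' = 250/31.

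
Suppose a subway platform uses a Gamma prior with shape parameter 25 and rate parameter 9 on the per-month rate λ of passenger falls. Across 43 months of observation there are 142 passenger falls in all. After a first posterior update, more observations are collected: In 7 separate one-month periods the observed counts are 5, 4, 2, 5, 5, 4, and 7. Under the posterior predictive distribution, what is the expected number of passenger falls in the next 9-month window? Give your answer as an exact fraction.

1791/59

Total count 142 over total exposure 43 months.
After the first batch: Gamma(25 + 142, 9 + 43) = Gamma(167, 52).
Total count: 5 + 4 + 2 + 5 + 5 + 4 + 7 = 32.
Total exposure: 7 months.
After the second batch: Gamma(167 + 32, 52 + 7) = Gamma(199, 59).
Predictive mean over a 9-month window = T·E[λ|data] = 9·199/59 = 1791/59.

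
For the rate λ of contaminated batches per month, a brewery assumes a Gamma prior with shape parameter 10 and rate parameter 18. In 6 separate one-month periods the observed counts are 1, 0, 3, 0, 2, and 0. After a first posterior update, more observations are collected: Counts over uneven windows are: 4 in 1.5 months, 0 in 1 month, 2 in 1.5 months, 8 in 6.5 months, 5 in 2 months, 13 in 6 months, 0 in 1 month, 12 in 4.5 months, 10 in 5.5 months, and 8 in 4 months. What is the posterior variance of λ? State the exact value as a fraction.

Total count: 1 + 0 + 3 + 0 + 2 + 0 = 6.
Total exposure: 6 months.
After the first batch: Gamma(10 + 6, 18 + 6) = Gamma(16, 24).
Total count: 4 + 0 + 2 + 8 + 5 + 13 + 0 + 12 + 10 + 8 = 62.
Total exposure: 1.5 + 1 + 1.5 + 6.5 + 2 + 6 + 1 + 4.5 + 5.5 + 4 = 33.5 months.
After the second batch: Gamma(16 + 62, 24 + 33.5) = Gamma(78, 115/2).
Posterior variance = α'/β'² = 78/(13225/4) = 312/13225.

312/13225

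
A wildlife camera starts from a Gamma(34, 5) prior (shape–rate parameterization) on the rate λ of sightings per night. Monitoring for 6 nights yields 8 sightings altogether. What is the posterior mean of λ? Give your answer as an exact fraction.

42/11

Total count 8 over total exposure 6 nights.
Conjugate update: add total count to the shape and total exposure to the rate, giving Gamma(42, 11).
Posterior mean = α'/β' = 42/11.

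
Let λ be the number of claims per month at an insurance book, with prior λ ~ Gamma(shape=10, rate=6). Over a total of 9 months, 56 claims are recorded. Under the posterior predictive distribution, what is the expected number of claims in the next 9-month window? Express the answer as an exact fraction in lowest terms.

Total count 56 over total exposure 9 months.
The Gamma prior is conjugate for the Poisson rate, so λ | data ~ Gamma(10+56, 6+9) = Gamma(66, 15).
Predictive mean over a 9-month window = T·E[λ|data] = 9·66/15 = 198/5.

198/5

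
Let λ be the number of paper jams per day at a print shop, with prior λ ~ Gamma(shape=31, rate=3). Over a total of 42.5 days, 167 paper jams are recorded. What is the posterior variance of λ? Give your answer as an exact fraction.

Total count 167 over total exposure 42.5 days.
Gamma(α, β) with Poisson data over total exposure Σt gives posterior Gamma(α+Σx, β+Σt) = Gamma(198, 91/2).
Posterior variance = α'/β'² = 198/(8281/4) = 792/8281.

792/8281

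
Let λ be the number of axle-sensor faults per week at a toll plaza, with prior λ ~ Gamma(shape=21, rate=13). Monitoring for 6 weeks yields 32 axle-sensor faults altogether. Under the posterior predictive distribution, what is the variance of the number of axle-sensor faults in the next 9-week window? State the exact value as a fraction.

Total count 32 over total exposure 6 weeks.
The Gamma prior is conjugate for the Poisson rate, so λ | data ~ Gamma(21+32, 13+6) = Gamma(53, 19).
The posterior predictive for a window of length T is Negative Binomial with variance T·α'·(β'+T)/β'² = 9·53·28/361 = 13356/361.

13356/361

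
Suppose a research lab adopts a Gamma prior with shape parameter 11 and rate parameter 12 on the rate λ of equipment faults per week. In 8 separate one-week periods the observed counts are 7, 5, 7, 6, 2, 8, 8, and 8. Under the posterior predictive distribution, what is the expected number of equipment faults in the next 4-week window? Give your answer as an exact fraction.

62/5

Total count: 7 + 5 + 7 + 6 + 2 + 8 + 8 + 8 = 51.
Total exposure: 8 weeks.
Posterior: α' = 11 + 51 = 62, β' = 12 + 8 = 20.
Predictive mean over a 4-week window = T·E[λ|data] = 4·62/20 = 62/5.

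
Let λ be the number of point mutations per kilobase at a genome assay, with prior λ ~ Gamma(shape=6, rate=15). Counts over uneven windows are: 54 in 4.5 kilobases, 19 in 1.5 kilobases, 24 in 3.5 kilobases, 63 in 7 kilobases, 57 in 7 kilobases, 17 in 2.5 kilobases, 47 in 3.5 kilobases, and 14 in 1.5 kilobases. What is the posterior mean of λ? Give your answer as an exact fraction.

301/46

Total count: 54 + 19 + 24 + 63 + 57 + 17 + 47 + 14 = 295.
Total exposure: 4.5 + 1.5 + 3.5 + 7 + 7 + 2.5 + 3.5 + 1.5 = 31 kilobases.
The Gamma prior is conjugate for the Poisson rate, so λ | data ~ Gamma(6+295, 15+31) = Gamma(301, 46).
Posterior mean = α'/β' = 301/46.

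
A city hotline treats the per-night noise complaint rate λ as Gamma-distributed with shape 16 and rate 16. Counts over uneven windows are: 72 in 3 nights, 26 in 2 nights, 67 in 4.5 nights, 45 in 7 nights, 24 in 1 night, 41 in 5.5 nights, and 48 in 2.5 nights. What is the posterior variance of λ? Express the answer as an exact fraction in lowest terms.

1356/6889

Total count: 72 + 26 + 67 + 45 + 24 + 41 + 48 = 323.
Total exposure: 3 + 2 + 4.5 + 7 + 1 + 5.5 + 2.5 = 25.5 nights.
By Gamma–Poisson conjugacy, the posterior is Gamma(α + Σx, β + Σt) = Gamma(16 + 323, 16 + 25.5) = Gamma(339, 83/2).
Posterior variance = α'/β'² = 339/(6889/4) = 1356/6889.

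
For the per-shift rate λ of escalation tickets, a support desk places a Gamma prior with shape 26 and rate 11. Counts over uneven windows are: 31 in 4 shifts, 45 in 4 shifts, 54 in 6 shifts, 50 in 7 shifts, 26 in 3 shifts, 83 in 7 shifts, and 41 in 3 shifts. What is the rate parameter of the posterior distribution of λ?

Total count: 31 + 45 + 54 + 50 + 26 + 83 + 41 = 330.
Total exposure: 4 + 4 + 6 + 7 + 3 + 7 + 3 = 34 shifts.
Posterior: α' = 26 + 330 = 356, β' = 11 + 34 = 45.

45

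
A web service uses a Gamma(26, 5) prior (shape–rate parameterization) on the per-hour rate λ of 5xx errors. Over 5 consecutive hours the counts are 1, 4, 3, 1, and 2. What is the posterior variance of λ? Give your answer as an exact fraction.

Total count: 1 + 4 + 3 + 1 + 2 = 11.
Total exposure: 5 hours.
By Gamma–Poisson conjugacy, the posterior is Gamma(α + Σx, β + Σt) = Gamma(26 + 11, 5 + 5) = Gamma(37, 10).
Posterior variance = α'/β'² = 37/100.

37/100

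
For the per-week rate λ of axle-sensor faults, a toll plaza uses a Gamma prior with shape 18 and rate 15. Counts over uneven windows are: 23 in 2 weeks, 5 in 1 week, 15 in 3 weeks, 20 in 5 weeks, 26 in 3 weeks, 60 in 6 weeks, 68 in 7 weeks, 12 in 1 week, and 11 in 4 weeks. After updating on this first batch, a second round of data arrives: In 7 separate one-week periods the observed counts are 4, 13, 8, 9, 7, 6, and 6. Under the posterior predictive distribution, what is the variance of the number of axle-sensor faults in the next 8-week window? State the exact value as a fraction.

Total count: 23 + 5 + 15 + 20 + 26 + 60 + 68 + 12 + 11 = 240.
Total exposure: 2 + 1 + 3 + 5 + 3 + 6 + 7 + 1 + 4 = 32 weeks.
After the first batch: Gamma(18 + 240, 15 + 32) = Gamma(258, 47).
Total count: 4 + 13 + 8 + 9 + 7 + 6 + 6 = 53.
Total exposure: 7 weeks.
After the second batch: Gamma(258 + 53, 47 + 7) = Gamma(311, 54).
The posterior predictive for a window of length T is Negative Binomial with variance T·α'·(β'+T)/β'² = 8·311·62/2916 = 38564/729.

38564/729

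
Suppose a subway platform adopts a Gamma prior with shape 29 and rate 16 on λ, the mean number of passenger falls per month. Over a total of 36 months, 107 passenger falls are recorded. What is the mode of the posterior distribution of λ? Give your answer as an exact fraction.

135/52

Total count 107 over total exposure 36 months.
Conjugate update: add total count to the shape and total exposure to the rate, giving Gamma(136, 52).
Posterior mode = (α'−1)/β' = 135/52.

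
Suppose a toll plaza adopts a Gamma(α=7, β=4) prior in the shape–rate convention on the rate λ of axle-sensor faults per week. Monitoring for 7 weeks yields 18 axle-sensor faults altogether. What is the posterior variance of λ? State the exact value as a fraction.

25/121

Total count 18 over total exposure 7 weeks.
Conjugate update: add total count to the shape and total exposure to the rate, giving Gamma(25, 11).
Posterior variance = α'/β'² = 25/121.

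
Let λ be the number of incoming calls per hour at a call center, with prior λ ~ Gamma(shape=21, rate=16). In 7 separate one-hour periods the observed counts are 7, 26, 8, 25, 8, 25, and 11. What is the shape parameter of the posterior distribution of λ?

131

Total count: 7 + 26 + 8 + 25 + 8 + 25 + 11 = 110.
Total exposure: 7 hours.
The Gamma prior is conjugate for the Poisson rate, so λ | data ~ Gamma(21+110, 16+7) = Gamma(131, 23).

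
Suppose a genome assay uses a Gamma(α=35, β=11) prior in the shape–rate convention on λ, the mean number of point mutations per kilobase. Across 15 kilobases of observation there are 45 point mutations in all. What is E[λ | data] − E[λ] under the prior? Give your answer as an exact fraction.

Total count 45 over total exposure 15 kilobases.
The Gamma prior is conjugate for the Poisson rate, so λ | data ~ Gamma(35+45, 11+15) = Gamma(80, 26).
Posterior mean = 80/26 = 40/13; prior mean = 35/11 = 35/11. Difference = 40/13 − 35/11 = -15/143.

-15/143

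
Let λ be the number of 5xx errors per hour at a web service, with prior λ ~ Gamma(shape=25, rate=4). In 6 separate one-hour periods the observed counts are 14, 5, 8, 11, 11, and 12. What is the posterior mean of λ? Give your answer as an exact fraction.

43/5

Total count: 14 + 5 + 8 + 11 + 11 + 12 = 61.
Total exposure: 6 hours.
Gamma(α, β) with Poisson data over total exposure Σt gives posterior Gamma(α+Σx, β+Σt) = Gamma(86, 10).
Posterior mean = α'/β' = 86/10 = 43/5.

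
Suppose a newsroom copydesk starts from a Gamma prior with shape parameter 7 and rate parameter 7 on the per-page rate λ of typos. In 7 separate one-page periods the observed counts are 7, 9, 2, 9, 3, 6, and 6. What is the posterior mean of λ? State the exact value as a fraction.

7/2

Total count: 7 + 9 + 2 + 9 + 3 + 6 + 6 = 42.
Total exposure: 7 pages.
Gamma(α, β) with Poisson data over total exposure Σt gives posterior Gamma(α+Σx, β+Σt) = Gamma(49, 14).
Posterior mean = α'/β' = 49/14 = 7/2.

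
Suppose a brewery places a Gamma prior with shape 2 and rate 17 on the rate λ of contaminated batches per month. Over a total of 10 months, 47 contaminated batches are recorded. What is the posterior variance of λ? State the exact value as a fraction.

Total count 47 over total exposure 10 months.
The Gamma prior is conjugate for the Poisson rate, so λ | data ~ Gamma(2+47, 17+10) = Gamma(49, 27).
Posterior variance = α'/β'² = 49/729.

49/729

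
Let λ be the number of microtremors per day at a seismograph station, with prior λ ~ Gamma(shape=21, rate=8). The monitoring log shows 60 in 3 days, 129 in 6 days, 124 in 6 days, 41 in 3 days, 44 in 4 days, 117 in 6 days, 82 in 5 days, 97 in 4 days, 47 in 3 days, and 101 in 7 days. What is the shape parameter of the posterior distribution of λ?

863

Total count: 60 + 129 + 124 + 41 + 44 + 117 + 82 + 97 + 47 + 101 = 842.
Total exposure: 3 + 6 + 6 + 3 + 4 + 6 + 5 + 4 + 3 + 7 = 47 days.
By Gamma–Poisson conjugacy, the posterior is Gamma(α + Σx, β + Σt) = Gamma(21 + 842, 8 + 47) = Gamma(863, 55).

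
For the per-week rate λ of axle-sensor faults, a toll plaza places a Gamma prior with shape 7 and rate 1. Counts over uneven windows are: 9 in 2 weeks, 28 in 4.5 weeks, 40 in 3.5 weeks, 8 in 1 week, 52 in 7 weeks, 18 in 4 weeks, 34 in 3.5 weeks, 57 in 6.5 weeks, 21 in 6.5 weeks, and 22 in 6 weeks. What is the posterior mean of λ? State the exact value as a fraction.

592/91

Total count: 9 + 28 + 40 + 8 + 52 + 18 + 34 + 57 + 21 + 22 = 289.
Total exposure: 2 + 4.5 + 3.5 + 1 + 7 + 4 + 3.5 + 6.5 + 6.5 + 6 = 44.5 weeks.
Gamma(α, β) with Poisson data over total exposure Σt gives posterior Gamma(α+Σx, β+Σt) = Gamma(296, 91/2).
Posterior mean = α'/β' = 296/(91/2) = 592/91.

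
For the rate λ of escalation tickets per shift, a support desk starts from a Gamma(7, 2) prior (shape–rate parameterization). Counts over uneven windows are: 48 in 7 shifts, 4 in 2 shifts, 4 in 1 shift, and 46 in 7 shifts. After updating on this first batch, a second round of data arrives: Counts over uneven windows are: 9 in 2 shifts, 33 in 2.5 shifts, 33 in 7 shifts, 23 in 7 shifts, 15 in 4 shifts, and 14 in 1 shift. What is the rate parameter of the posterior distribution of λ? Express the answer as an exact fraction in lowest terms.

85/2

Total count: 48 + 4 + 4 + 46 = 102.
Total exposure: 7 + 2 + 1 + 7 = 17 shifts.
After the first batch: Gamma(7 + 102, 2 + 17) = Gamma(109, 19).
Total count: 9 + 33 + 33 + 23 + 15 + 14 = 127.
Total exposure: 2 + 2.5 + 7 + 7 + 4 + 1 = 23.5 shifts.
After the second batch: Gamma(109 + 127, 19 + 23.5) = Gamma(236, 85/2).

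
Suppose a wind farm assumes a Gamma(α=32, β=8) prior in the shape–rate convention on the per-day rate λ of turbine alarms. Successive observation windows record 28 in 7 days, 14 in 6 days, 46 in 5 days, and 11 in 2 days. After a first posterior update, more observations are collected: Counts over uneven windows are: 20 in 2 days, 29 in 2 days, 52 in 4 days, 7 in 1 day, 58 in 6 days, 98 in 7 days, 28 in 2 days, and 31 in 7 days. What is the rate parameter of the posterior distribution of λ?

59

Total count: 28 + 14 + 46 + 11 = 99.
Total exposure: 7 + 6 + 5 + 2 = 20 days.
After the first batch: Gamma(32 + 99, 8 + 20) = Gamma(131, 28).
Total count: 20 + 29 + 52 + 7 + 58 + 98 + 28 + 31 = 323.
Total exposure: 2 + 2 + 4 + 1 + 6 + 7 + 2 + 7 = 31 days.
After the second batch: Gamma(131 + 323, 28 + 31) = Gamma(454, 59).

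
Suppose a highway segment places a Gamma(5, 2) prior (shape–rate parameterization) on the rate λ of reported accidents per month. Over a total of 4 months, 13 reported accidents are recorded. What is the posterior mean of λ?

3

Total count 13 over total exposure 4 months.
Conjugate update: add total count to the shape and total exposure to the rate, giving Gamma(18, 6).
Posterior mean = α'/β' = 18/6 = 3.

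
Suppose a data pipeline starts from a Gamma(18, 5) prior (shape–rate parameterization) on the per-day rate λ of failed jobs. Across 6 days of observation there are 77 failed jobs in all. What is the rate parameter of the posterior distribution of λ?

Total count 77 over total exposure 6 days.
Gamma(α, β) with Poisson data over total exposure Σt gives posterior Gamma(α+Σx, β+Σt) = Gamma(95, 11).

11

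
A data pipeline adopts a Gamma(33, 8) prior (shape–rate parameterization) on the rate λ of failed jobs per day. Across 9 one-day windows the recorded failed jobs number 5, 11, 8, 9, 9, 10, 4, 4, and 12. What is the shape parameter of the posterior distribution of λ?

Total count: 5 + 11 + 8 + 9 + 9 + 10 + 4 + 4 + 12 = 72.
Total exposure: 9 days.
Posterior: α' = 33 + 72 = 105, β' = 8 + 9 = 17.

105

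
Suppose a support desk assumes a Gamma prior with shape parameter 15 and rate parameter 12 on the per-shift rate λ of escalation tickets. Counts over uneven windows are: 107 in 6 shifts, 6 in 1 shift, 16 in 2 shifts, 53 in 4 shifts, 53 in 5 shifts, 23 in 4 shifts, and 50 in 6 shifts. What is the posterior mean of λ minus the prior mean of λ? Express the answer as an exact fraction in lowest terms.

273/40

Total count: 107 + 6 + 16 + 53 + 53 + 23 + 50 = 308.
Total exposure: 6 + 1 + 2 + 4 + 5 + 4 + 6 = 28 shifts.
The Gamma prior is conjugate for the Poisson rate, so λ | data ~ Gamma(15+308, 12+28) = Gamma(323, 40).
Posterior mean = 323/40 = 323/40; prior mean = 15/12 = 5/4. Difference = 323/40 − 5/4 = 273/40.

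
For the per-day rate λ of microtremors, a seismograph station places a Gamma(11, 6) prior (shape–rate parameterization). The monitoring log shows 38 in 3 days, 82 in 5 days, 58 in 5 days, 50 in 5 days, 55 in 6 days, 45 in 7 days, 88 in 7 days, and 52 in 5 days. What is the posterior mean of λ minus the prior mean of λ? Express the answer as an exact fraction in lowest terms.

2335/294

Total count: 38 + 82 + 58 + 50 + 55 + 45 + 88 + 52 = 468.
Total exposure: 3 + 5 + 5 + 5 + 6 + 7 + 7 + 5 = 43 days.
Posterior: α' = 11 + 468 = 479, β' = 6 + 43 = 49.
Posterior mean = 479/49 = 479/49; prior mean = 11/6 = 11/6. Difference = 479/49 − 11/6 = 2335/294.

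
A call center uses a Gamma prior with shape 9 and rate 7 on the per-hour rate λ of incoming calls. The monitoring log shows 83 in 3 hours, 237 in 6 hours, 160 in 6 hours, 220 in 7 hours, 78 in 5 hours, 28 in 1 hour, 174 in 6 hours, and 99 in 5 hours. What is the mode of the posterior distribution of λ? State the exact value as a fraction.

1087/46

Total count: 83 + 237 + 160 + 220 + 78 + 28 + 174 + 99 = 1079.
Total exposure: 3 + 6 + 6 + 7 + 5 + 1 + 6 + 5 = 39 hours.
Posterior: α' = 9 + 1079 = 1088, β' = 7 + 39 = 46.
Posterior mode = (α'−1)/β' = 1087/46.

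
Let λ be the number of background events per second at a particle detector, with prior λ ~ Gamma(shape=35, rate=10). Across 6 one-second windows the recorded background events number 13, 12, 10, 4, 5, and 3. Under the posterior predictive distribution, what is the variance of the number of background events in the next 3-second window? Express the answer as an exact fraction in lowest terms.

Total count: 13 + 12 + 10 + 4 + 5 + 3 = 47.
Total exposure: 6 seconds.
The Gamma prior is conjugate for the Poisson rate, so λ | data ~ Gamma(35+47, 10+6) = Gamma(82, 16).
The posterior predictive for a window of length T is Negative Binomial with variance T·α'·(β'+T)/β'² = 3·82·19/256 = 2337/128.

2337/128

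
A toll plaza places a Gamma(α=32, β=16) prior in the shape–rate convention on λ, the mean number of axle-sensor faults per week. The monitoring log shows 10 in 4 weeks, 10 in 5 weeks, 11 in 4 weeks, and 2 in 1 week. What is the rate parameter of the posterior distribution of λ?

30

Total count: 10 + 10 + 11 + 2 = 33.
Total exposure: 4 + 5 + 4 + 1 = 14 weeks.
Posterior: α' = 32 + 33 = 65, β' = 16 + 14 = 30.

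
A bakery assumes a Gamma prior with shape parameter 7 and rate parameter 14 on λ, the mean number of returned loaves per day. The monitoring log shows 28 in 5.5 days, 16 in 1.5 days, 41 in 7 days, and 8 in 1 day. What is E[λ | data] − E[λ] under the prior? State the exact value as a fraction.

171/58

Total count: 28 + 16 + 41 + 8 = 93.
Total exposure: 5.5 + 1.5 + 7 + 1 = 15 days.
Conjugate update: add total count to the shape and total exposure to the rate, giving Gamma(100, 29).
Posterior mean = 100/29 = 100/29; prior mean = 7/14 = 1/2. Difference = 100/29 − 1/2 = 171/58.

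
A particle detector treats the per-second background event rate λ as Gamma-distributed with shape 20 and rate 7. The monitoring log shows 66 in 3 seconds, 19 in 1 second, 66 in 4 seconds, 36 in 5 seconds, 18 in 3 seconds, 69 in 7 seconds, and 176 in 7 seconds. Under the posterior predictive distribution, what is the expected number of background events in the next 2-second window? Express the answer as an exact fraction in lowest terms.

940/37

Total count: 66 + 19 + 66 + 36 + 18 + 69 + 176 = 450.
Total exposure: 3 + 1 + 4 + 5 + 3 + 7 + 7 = 30 seconds.
The Gamma prior is conjugate for the Poisson rate, so λ | data ~ Gamma(20+450, 7+30) = Gamma(470, 37).
Predictive mean over a 2-second window = T·E[λ|data] = 2·470/37 = 940/37.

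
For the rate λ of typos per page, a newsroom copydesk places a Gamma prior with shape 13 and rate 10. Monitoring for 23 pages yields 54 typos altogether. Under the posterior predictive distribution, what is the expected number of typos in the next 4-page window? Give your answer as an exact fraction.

Total count 54 over total exposure 23 pages.
By Gamma–Poisson conjugacy, the posterior is Gamma(α + Σx, β + Σt) = Gamma(13 + 54, 10 + 23) = Gamma(67, 33).
Predictive mean over a 4-page window = T·E[λ|data] = 4·67/33 = 268/33.

268/33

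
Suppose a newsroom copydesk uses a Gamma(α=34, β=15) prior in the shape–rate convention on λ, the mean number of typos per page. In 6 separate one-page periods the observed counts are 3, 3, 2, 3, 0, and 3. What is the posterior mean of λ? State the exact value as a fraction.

Total count: 3 + 3 + 2 + 3 + 0 + 3 = 14.
Total exposure: 6 pages.
Gamma(α, β) with Poisson data over total exposure Σt gives posterior Gamma(α+Σx, β+Σt) = Gamma(48, 21).
Posterior mean = α'/β' = 48/21 = 16/7.

16/7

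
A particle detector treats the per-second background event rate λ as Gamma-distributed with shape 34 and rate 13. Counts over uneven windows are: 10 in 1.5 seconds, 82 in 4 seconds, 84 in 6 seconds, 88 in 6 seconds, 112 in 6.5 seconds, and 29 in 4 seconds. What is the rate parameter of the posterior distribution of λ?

41

Total count: 10 + 82 + 84 + 88 + 112 + 29 = 405.
Total exposure: 1.5 + 4 + 6 + 6 + 6.5 + 4 = 28 seconds.
Gamma(α, β) with Poisson data over total exposure Σt gives posterior Gamma(α+Σx, β+Σt) = Gamma(439, 41).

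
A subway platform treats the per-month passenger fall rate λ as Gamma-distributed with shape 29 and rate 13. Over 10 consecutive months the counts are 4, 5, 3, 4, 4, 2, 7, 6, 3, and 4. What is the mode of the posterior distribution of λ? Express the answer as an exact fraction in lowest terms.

70/23

Total count: 4 + 5 + 3 + 4 + 4 + 2 + 7 + 6 + 3 + 4 = 42.
Total exposure: 10 months.
The Gamma prior is conjugate for the Poisson rate, so λ | data ~ Gamma(29+42, 13+10) = Gamma(71, 23).
Posterior mode = (α'−1)/β' = 70/23.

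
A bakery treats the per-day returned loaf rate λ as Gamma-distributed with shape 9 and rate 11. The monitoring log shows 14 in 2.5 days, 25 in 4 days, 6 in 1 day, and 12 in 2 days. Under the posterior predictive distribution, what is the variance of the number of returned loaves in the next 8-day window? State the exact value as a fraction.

Total count: 14 + 25 + 6 + 12 = 57.
Total exposure: 2.5 + 4 + 1 + 2 = 9.5 days.
By Gamma–Poisson conjugacy, the posterior is Gamma(α + Σx, β + Σt) = Gamma(9 + 57, 11 + 9.5) = Gamma(66, 41/2).
The posterior predictive for a window of length T is Negative Binomial with variance T·α'·(β'+T)/β'² = 8·66·(57/2)/(1681/4) = 60192/1681.

60192/1681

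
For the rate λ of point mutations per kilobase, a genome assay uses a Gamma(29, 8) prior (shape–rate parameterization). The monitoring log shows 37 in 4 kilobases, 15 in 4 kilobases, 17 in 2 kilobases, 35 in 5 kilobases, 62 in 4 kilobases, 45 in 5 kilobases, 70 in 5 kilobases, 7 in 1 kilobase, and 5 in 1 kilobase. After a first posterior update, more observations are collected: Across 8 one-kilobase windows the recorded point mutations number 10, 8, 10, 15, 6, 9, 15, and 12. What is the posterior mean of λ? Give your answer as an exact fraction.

Total count: 37 + 15 + 17 + 35 + 62 + 45 + 70 + 7 + 5 = 293.
Total exposure: 4 + 4 + 2 + 5 + 4 + 5 + 5 + 1 + 1 = 31 kilobases.
After the first batch: Gamma(29 + 293, 8 + 31) = Gamma(322, 39).
Total count: 10 + 8 + 10 + 15 + 6 + 9 + 15 + 12 = 85.
Total exposure: 8 kilobases.
After the second batch: Gamma(322 + 85, 39 + 8) = Gamma(407, 47).
Posterior mean = α'/β' = 407/47.

407/47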